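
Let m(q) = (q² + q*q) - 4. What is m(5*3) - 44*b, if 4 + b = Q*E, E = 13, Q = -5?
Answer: 3482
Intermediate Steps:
m(q) = -4 + 2*q² (m(q) = (q² + q²) - 4 = 2*q² - 4 = -4 + 2*q²)
b = -69 (b = -4 - 5*13 = -4 - 65 = -69)
m(5*3) - 44*b = (-4 + 2*(5*3)²) - 44*(-69) = (-4 + 2*15²) + 3036 = (-4 + 2*225) + 3036 = (-4 + 450) + 3036 = 446 + 3036 = 3482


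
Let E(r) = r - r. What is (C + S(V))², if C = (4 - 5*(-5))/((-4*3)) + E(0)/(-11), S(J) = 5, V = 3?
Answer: 961/144 ≈ 6.6736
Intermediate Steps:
E(r) = 0
C = -29/12 (C = (4 - 5*(-5))/((-4*3)) + 0/(-11) = (4 + 25)/(-12) + 0*(-1/11) = 29*(-1/12) + 0 = -29/12 + 0 = -29/12 ≈ -2.4167)
(C + S(V))² = (-29/12 + 5)² = (31/12)² = 961/144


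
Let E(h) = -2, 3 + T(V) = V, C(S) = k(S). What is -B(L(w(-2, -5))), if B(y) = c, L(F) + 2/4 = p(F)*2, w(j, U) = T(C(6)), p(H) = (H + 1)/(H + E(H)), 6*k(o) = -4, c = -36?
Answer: 36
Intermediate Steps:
k(o) = -⅔ (k(o) = (⅙)*(-4) = -⅔)
C(S) = -⅔
T(V) = -3 + V
p(H) = (1 + H)/(-2 + H) (p(H) = (H + 1)/(H - 2) = (1 + H)/(-2 + H))
w(j, U) = -11/3 (w(j, U) = -3 - ⅔ = -11/3)
L(F) = -½ + 2*(1 + F)/(-2 + F) (L(F) = -½ + ((1 + F)/(-2 + F))*2 = -½ + 2*(1 + F)/(-2 + F))
B(y) = -36
-B(L(w(-2, -5))) = -1*(-36) = 36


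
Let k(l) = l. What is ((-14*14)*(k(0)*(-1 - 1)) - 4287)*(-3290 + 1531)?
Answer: 7540833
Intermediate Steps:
((-14*14)*(k(0)*(-1 - 1)) - 4287)*(-3290 + 1531) = ((-14*14)*(0*(-1 - 1)) - 4287)*(-3290 + 1531) = (-0*(-2) - 4287)*(-1759) = (-196*0 - 4287)*(-1759) = (0 - 4287)*(-1759) = -4287*(-1759) = 7540833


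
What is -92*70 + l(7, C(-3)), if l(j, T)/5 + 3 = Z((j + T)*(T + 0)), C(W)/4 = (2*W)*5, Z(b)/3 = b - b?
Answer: -6455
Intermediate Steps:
Z(b) = 0 (Z(b) = 3*(b - b) = 3*0 = 0)
C(W) = 40*W (C(W) = 4*((2*W)*5) = 4*(10*W) = 40*W)
l(j, T) = -15 (l(j, T) = -15 + 5*0 = -15 + 0 = -15)
-92*70 + l(7, C(-3)) = -92*70 - 15 = -6440 - 15 = -6455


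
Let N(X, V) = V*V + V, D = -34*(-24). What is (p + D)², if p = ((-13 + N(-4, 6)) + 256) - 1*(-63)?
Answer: 1354896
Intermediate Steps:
D = 816
N(X, V) = V + V² (N(X, V) = V² + V = V + V²)
p = 348 (p = ((-13 + 6*(1 + 6)) + 256) - 1*(-63) = ((-13 + 6*7) + 256) + 63 = ((-13 + 42) + 256) + 63 = (29 + 256) + 63 = 285 + 63 = 348)
(p + D)² = (348 + 816)² = 1164² = 1354896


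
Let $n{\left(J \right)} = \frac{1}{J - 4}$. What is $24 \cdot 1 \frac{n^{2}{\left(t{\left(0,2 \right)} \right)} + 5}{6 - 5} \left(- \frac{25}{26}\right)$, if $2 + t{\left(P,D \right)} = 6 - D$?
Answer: $- \frac{1575}{13} \approx -121.15$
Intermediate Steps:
$t{\left(P,D \right)} = 4 - D$ ($t{\left(P,D \right)} = -2 - \left(-6 + D\right) = 4 - D$)
$n{\left(J \right)} = \frac{1}{-4 + J}$
$24 \cdot 1 \frac{n^{2}{\left(t{\left(0,2 \right)} \right)} + 5}{6 - 5} \left(- \frac{25}{26}\right) = 24 \cdot 1 \frac{\left(\frac{1}{-4 + \left(4 - 2\right)}\right)^{2} + 5}{6 - 5} \left(- \frac{25}{26}\right) = 24 \cdot 1 \frac{\left(\frac{1}{-4 + \left(4 - 2\right)}\right)^{2} + 5}{1} \left(\left(-25\right) \frac{1}{26}\right) = 24 \cdot 1 \left(\left(\frac{1}{-4 + 2}\right)^{2} + 5\right) 1 \left(- \frac{25}{26}\right) = 24 \cdot 1 \left(\left(\frac{1}{-2}\right)^{2} + 5\right) 1 \left(- \frac{25}{26}\right) = 24 \cdot 1 \left(\left(- \frac{1}{2}\right)^{2} + 5\right) 1 \left(- \frac{25}{26}\right) = 24 \cdot 1 \left(\frac{1}{4} + 5\right) 1 \left(- \frac{25}{26}\right) = 24 \cdot 1 \cdot \frac{21}{4} \cdot 1 \left(- \frac{25}{26}\right) = 24 \cdot 1 \cdot \frac{21}{4} \left(- \frac{25}{26}\right) = 24 \cdot \frac{21}{4} \left(- \frac{25}{26}\right) = 126 \left(- \frac{25}{26}\right) = - \frac{1575}{13}$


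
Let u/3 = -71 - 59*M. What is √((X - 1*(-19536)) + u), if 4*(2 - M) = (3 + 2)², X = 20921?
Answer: √163985/2 ≈ 202.48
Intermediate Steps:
M = -17/4 (M = 2 - (3 + 2)²/4 = 2 - ¼*5² = 2 - ¼*25 = 2 - 25/4 = -17/4 ≈ -4.2500)
u = 2157/4 (u = 3*(-71 - 59*(-17/4)) = 3*(-71 + 1003/4) = 3*(719/4) = 2157/4 ≈ 539.25)
√((X - 1*(-19536)) + u) = √((20921 - 1*(-19536)) + 2157/4) = √((20921 + 19536) + 2157/4) = √(40457 + 2157/4) = √(163985/4) = √163985/2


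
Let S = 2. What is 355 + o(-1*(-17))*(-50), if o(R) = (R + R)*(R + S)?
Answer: -31945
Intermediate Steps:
o(R) = 2*R*(2 + R) (o(R) = (R + R)*(R + 2) = (2*R)*(2 + R) = 2*R*(2 + R))
355 + o(-1*(-17))*(-50) = 355 + (2*(-1*(-17))*(2 - 1*(-17)))*(-50) = 355 + (2*17*(2 + 17))*(-50) = 355 + (2*17*19)*(-50) = 355 + 646*(-50) = 355 - 32300 = -31945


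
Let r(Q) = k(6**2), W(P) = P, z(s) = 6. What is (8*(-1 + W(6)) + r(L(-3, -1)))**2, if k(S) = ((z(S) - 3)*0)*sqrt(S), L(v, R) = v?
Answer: 1600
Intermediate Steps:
k(S) = 0 (k(S) = ((6 - 3)*0)*sqrt(S) = (3*0)*sqrt(S) = 0*sqrt(S) = 0)
r(Q) = 0
(8*(-1 + W(6)) + r(L(-3, -1)))**2 = (8*(-1 + 6) + 0)**2 = (8*5 + 0)**2 = (40 + 0)**2 = 40**2 = 1600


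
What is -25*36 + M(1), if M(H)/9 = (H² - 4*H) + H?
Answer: -918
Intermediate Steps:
M(H) = -27*H + 9*H² (M(H) = 9*((H² - 4*H) + H) = 9*(H² - 3*H) = -27*H + 9*H²)
-25*36 + M(1) = -25*36 + 9*1*(-3 + 1) = -900 + 9*1*(-2) = -900 - 18 = -918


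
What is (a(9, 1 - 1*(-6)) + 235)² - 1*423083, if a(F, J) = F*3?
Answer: -354439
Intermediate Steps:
a(F, J) = 3*F
(a(9, 1 - 1*(-6)) + 235)² - 1*423083 = (3*9 + 235)² - 1*423083 = (27 + 235)² - 423083 = 262² - 423083 = 68644 - 423083 = -354439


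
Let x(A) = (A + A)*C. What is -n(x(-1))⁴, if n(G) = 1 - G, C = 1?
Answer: -81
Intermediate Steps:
x(A) = 2*A (x(A) = (A + A)*1 = (2*A)*1 = 2*A)
-n(x(-1))⁴ = -(1 - 2*(-1))⁴ = -(1 - 1*(-2))⁴ = -(1 + 2)⁴ = -1*3⁴ = -1*81 = -81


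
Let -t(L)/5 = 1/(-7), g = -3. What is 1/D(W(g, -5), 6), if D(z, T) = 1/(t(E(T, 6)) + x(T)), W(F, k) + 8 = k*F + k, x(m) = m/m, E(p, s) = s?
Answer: 12/7 ≈ 1.7143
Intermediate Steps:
x(m) = 1
t(L) = 5/7 (t(L) = -5/(-7) = -5*(-1)/7 = -5*(-1/7) = 5/7)
W(F, k) = -8 + k + F*k (W(F, k) = -8 + (k*F + k) = -8 + (F*k + k) = -8 + (k + F*k) = -8 + k + F*k)
D(z, T) = 7/12 (D(z, T) = 1/(5/7 + 1) = 1/(12/7) = 7/12)
1/D(W(g, -5), 6) = 1/(7/12) = 12/7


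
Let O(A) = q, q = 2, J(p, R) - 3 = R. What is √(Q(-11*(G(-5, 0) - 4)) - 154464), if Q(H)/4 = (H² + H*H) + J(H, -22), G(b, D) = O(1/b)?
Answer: 2*I*√37667 ≈ 388.16*I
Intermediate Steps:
J(p, R) = 3 + R
O(A) = 2
G(b, D) = 2
Q(H) = -76 + 8*H² (Q(H) = 4*((H² + H*H) + (3 - 22)) = 4*((H² + H²) - 19) = 4*(2*H² - 19) = 4*(-19 + 2*H²) = -76 + 8*H²)
√(Q(-11*(G(-5, 0) - 4)) - 154464) = √((-76 + 8*(-11*(2 - 4))²) - 154464) = √((-76 + 8*(-11*(-2))²) - 154464) = √((-76 + 8*22²) - 154464) = √((-76 + 8*484) - 154464) = √((-76 + 3872) - 154464) = √(3796 - 154464) = √(-150668) = 2*I*√37667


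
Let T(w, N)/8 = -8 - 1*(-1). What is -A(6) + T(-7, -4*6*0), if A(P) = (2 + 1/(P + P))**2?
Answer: -8689/144 ≈ -60.340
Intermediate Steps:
T(w, N) = -56 (T(w, N) = 8*(-8 - 1*(-1)) = 8*(-8 + 1) = 8*(-7) = -56)
A(P) = (2 + 1/(2*P))**2
-A(6) + T(-7, -4*6*0) = -(1 + 4*6)**2/(4*6**2) - 56 = -(1 + 24)**2/(4*36) - 56 = -25**2/(4*36) - 56 = -625/(4*36) - 56 = -1*625/144 - 56 = -625/144 - 56 = -8689/144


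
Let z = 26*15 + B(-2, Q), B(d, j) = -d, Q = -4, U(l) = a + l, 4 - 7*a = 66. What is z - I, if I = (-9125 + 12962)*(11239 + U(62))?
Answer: -303292921/7 ≈ -4.3328e+7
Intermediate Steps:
a = -62/7 (a = 4/7 - ⅐*66 = 4/7 - 66/7 = -62/7 ≈ -8.8571)
U(l) = -62/7 + l
I = 303295665/7 (I = (-9125 + 12962)*(11239 + (-62/7 + 62)) = 3837*(11239 + 372/7) = 3837*(79045/7) = 303295665/7 ≈ 4.3328e+7)
z = 392 (z = 26*15 - 1*(-2) = 390 + 2 = 392)
z - I = 392 - 1*303295665/7 = 392 - 303295665/7 = -303292921/7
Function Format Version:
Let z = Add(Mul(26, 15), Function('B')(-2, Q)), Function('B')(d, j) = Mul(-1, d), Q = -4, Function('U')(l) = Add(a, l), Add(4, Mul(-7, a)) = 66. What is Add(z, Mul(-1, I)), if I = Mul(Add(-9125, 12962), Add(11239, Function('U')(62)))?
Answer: Rational(-303292921, 7) ≈ -4.3328e+7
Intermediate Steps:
a = Rational(-62, 7) (a = Add(Rational(4, 7), Mul(Rational(-1, 7), 66)) = Add(Rational(4, 7), Rational(-66, 7)) = Rational(-62, 7) ≈ -8.8571)
Function('U')(l) = Add(Rational(-62, 7), l)
I = Rational(303295665, 7) (I = Mul(Add(-9125, 12962), Add(11239, Add(Rational(-62, 7), 62))) = Mul(3837, Add(11239, Rational(372, 7))) = Mul(3837, Rational(79045, 7)) = Rational(303295665, 7) ≈ 4.3328e+7)
z = 392 (z = Add(Mul(26, 15), Mul(-1, -2)) = Add(390, 2) = 392)
Add(z, Mul(-1, I)) = Add(392, Mul(-1, Rational(303295665, 7))) = Add(392, Rational(-303295665, 7)) = Rational(-303292921, 7)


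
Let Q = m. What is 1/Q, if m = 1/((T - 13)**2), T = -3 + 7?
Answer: 81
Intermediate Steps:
T = 4
m = 1/81 (m = 1/((4 - 13)**2) = 1/((-9)**2) = 1/81 ≈ 0.012346)
Q = 1/81 ≈ 0.012346
1/Q = 1/(1/81) = 81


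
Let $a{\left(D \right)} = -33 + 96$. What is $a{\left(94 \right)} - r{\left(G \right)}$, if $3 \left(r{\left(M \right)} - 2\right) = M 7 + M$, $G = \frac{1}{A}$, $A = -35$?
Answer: $\frac{6413}{105} \approx 61.076$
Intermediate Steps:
$a{\left(D \right)} = 63$
$G = - \frac{1}{35}$ ($G = \frac{1}{-35} = - \frac{1}{35} \approx -0.028571$)
$r{\left(M \right)} = 2 + \frac{8 M}{3}$ ($r{\left(M \right)} = 2 + \frac{M 7 + M}{3} = 2 + \frac{7 M + M}{3} = 2 + \frac{8 M}{3}$)
$a{\left(94 \right)} - r{\left(G \right)} = 63 - \left(2 + \frac{8}{3} \left(- \frac{1}{35}\right)\right) = 63 - \left(2 - \frac{8}{105}\right) = 63 - \frac{202}{105} = \frac{6413}{105}$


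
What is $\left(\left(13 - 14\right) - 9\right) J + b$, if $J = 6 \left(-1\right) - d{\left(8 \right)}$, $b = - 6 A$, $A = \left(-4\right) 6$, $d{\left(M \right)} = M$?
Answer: $284$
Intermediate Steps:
$A = -24$
$b = 144$ ($b = \left(-6\right) \left(-24\right) = 144$)
$J = -14$ ($J = 6 \left(-1\right) - 8 = -6 - 8 = -14$)
$\left(\left(13 - 14\right) - 9\right) J + b = \left(\left(13 - 14\right) - 9\right) \left(-14\right) + 144 = \left(-1 - 9\right) \left(-14\right) + 144 = \left(-10\right) \left(-14\right) + 144 = 140 + 144 = 284$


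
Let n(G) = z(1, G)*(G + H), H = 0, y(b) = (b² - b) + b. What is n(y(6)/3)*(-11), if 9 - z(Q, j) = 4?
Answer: -660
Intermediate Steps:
y(b) = b²
z(Q, j) = 5 (z(Q, j) = 9 - 1*4 = 9 - 4 = 5)
n(G) = 5*G (n(G) = 5*(G + 0) = 5*G)
n(y(6)/3)*(-11) = (5*(6²/3))*(-11) = (5*(36*(⅓)))*(-11) = (5*12)*(-11) = 60*(-11) = -660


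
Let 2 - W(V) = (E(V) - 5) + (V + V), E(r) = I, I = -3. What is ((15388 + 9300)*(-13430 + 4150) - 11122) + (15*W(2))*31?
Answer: -229112972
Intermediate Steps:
E(r) = -3
W(V) = 10 - 2*V (W(V) = 2 - ((-3 - 5) + (V + V)) = 2 - (-8 + 2*V) = 2 + (8 - 2*V) = 10 - 2*V)
((15388 + 9300)*(-13430 + 4150) - 11122) + (15*W(2))*31 = ((15388 + 9300)*(-13430 + 4150) - 11122) + (15*(10 - 2*2))*31 = (24688*(-9280) - 11122) + (15*(10 - 4))*31 = (-229104640 - 11122) + (15*6)*31 = -229115762 + 90*31 = -229115762 + 2790 = -229112972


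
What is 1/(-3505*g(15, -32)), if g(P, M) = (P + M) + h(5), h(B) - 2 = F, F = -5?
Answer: 1/70100 ≈ 1.4265e-5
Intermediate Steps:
h(B) = -3 (h(B) = 2 - 5 = -3)
g(P, M) = -3 + M + P (g(P, M) = (P + M) - 3 = (M + P) - 3 = -3 + M + P)
1/(-3505*g(15, -32)) = 1/(-3505*(-3 - 32 + 15)) = 1/(-3505*(-20)) = 1/70100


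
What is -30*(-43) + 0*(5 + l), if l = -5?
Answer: 1290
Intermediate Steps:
-30*(-43) + 0*(5 + l) = -30*(-43) + 0*(5 - 5) = 1290 + 0*0 = 1290 + 0 = 1290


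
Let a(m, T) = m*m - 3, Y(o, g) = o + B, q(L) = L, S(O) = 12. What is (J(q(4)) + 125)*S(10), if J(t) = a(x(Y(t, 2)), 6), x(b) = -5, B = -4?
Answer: 1764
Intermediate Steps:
Y(o, g) = -4 + o (Y(o, g) = o - 4 = -4 + o)
a(m, T) = -3 + m² (a(m, T) = m² - 3 = -3 + m²)
J(t) = 22 (J(t) = -3 + (-5)² = -3 + 25 = 22)
(J(q(4)) + 125)*S(10) = (22 + 125)*12 = 147*12 = 1764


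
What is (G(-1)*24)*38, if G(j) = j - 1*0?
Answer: -912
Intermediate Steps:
G(j) = j (G(j) = j + 0 = j)
(G(-1)*24)*38 = -1*24*38 = -24*38 = -912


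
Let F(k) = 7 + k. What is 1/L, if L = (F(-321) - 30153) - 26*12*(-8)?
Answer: -1/27971 ≈ -3.5751e-5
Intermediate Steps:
L = -27971 (L = ((7 - 321) - 30153) - 26*12*(-8) = (-314 - 30153) - 312*(-8) = -30467 + 2496 = -27971)
1/L = 1/(-27971) = -1/27971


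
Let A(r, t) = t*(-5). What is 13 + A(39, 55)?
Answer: -262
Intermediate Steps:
A(r, t) = -5*t
13 + A(39, 55) = 13 - 5*55 = 13 - 275 = -262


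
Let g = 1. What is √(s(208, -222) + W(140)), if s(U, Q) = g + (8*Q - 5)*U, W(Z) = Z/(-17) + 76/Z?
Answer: I*√131150222490/595 ≈ 608.65*I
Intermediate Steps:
W(Z) = 76/Z - Z/17 (W(Z) = Z*(-1/17) + 76/Z = -Z/17 + 76/Z = 76/Z - Z/17)
s(U, Q) = 1 + U*(-5 + 8*Q) (s(U, Q) = 1 + (8*Q - 5)*U = 1 + (-5 + 8*Q)*U = 1 + U*(-5 + 8*Q))
√(s(208, -222) + W(140)) = √((1 - 5*208 + 8*(-222)*208) + (76/140 - 1/17*140)) = √((1 - 1040 - 369408) + (76*(1/140) - 140/17)) = √(-370447 + (19/35 - 140/17)) = √(-370447 - 4577/595) = √(-220420542/595) = I*√131150222490/595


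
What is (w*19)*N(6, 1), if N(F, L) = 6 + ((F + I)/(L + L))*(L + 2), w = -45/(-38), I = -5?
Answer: 675/4 ≈ 168.75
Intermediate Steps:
w = 45/38 (w = -45*(-1/38) = 45/38 ≈ 1.1842)
N(F, L) = 6 + (-5 + F)*(2 + L)/(2*L) (N(F, L) = 6 + ((F - 5)/(L + L))*(L + 2) = 6 + ((-5 + F)/((2*L)))*(2 + L) = 6 + ((-5 + F)*(1/(2*L)))*(2 + L) = 6 + ((-5 + F)/(2*L))*(2 + L) = 6 + (-5 + F)*(2 + L)/(2*L))
(w*19)*N(6, 1) = ((45/38)*19)*((-5 + 6 + (½)*1*(7 + 6))/1) = 45*(1*(-5 + 6 + (½)*1*13))/2 = 45*(1*(-5 + 6 + 13/2))/2 = 45*(1*(15/2))/2 = (45/2)*(15/2) = 675/4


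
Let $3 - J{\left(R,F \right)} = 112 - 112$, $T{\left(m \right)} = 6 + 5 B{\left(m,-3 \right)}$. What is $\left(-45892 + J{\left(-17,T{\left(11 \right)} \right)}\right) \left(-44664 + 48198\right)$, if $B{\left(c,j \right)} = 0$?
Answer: $-162171726$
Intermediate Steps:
$T{\left(m \right)} = 6$ ($T{\left(m \right)} = 6 + 5 \cdot 0 = 6 + 0 = 6$)
$J{\left(R,F \right)} = 3$ ($J{\left(R,F \right)} = 3 - \left(112 - 112\right) = 3 - 0 = 3 + 0 = 3$)
$\left(-45892 + J{\left(-17,T{\left(11 \right)} \right)}\right) \left(-44664 + 48198\right) = \left(-45892 + 3\right) \left(-44664 + 48198\right) = \left(-45889\right) 3534 = -162171726$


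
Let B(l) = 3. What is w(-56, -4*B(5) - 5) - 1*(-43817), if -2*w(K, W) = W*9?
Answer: 87787/2 ≈ 43894.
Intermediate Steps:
w(K, W) = -9*W/2 (w(K, W) = -W*9/2 = -9*W/2)
w(-56, -4*B(5) - 5) - 1*(-43817) = -9*(-4*3 - 5)/2 - 1*(-43817) = -9*(-12 - 5)/2 + 43817 = -9/2*(-17) + 43817 = 153/2 + 43817 = 87787/2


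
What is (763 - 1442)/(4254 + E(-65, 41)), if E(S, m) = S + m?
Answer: -679/4230 ≈ -0.16052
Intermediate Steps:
(763 - 1442)/(4254 + E(-65, 41)) = (763 - 1442)/(4254 + (-65 + 41)) = -679/(4254 - 24) = -679/4230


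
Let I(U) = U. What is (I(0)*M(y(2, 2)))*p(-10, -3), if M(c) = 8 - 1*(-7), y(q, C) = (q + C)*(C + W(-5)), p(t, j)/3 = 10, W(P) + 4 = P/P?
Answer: 0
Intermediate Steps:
W(P) = -3 (W(P) = -4 + P/P = -4 + 1 = -3)
p(t, j) = 30 (p(t, j) = 3*10 = 30)
y(q, C) = (-3 + C)*(C + q) (y(q, C) = (q + C)*(C - 3) = (C + q)*(-3 + C) = (-3 + C)*(C + q))
M(c) = 15 (M(c) = 8 + 7 = 15)
(I(0)*M(y(2, 2)))*p(-10, -3) = (0*15)*30 = 0*30 = 0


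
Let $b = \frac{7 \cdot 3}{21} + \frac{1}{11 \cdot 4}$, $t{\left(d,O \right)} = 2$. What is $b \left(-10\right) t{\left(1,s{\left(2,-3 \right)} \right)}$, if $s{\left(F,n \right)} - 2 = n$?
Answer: $- \frac{225}{11} \approx -20.455$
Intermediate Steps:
$s{\left(F,n \right)} = 2 + n$
$b = \frac{45}{44}$ ($b = 21 \cdot \frac{1}{21} + \frac{1}{11} \cdot \frac{1}{4} = 1 + \frac{1}{44} = \frac{45}{44} \approx 1.0227$)
$b \left(-10\right) t{\left(1,s{\left(2,-3 \right)} \right)} = \frac{45}{44} \left(-10\right) 2 = \left(- \frac{225}{22}\right) 2 = - \frac{225}{11}$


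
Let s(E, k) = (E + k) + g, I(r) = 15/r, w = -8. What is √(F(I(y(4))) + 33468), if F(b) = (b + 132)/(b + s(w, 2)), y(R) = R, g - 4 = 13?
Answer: √116534145/59 ≈ 182.97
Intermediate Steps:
g = 17 (g = 4 + 13 = 17)
s(E, k) = 17 + E + k (s(E, k) = (E + k) + 17 = 17 + E + k)
F(b) = (132 + b)/(11 + b) (F(b) = (b + 132)/(b + (17 - 8 + 2)) = (132 + b)/(b + 11) = (132 + b)/(11 + b))
√(F(I(y(4))) + 33468) = √((132 + 15/4)/(11 + 15/4) + 33468) = √((543/4)/(59/4) + 33468) = √((4/59)*(543/4) + 33468) = √(543/59 + 33468) = √(1975155/59) = √116534145/59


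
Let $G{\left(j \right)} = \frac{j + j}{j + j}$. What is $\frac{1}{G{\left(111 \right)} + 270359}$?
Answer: $\frac{1}{270360} \approx 3.6988 \cdot 10^{-6}$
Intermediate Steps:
$G{\left(j \right)} = 1$ ($G{\left(j \right)} = \frac{2 j}{2 j} = 2 j \frac{1}{2 j} = 1$)
$\frac{1}{G{\left(111 \right)} + 270359} = \frac{1}{1 + 270359} = \frac{1}{270360}$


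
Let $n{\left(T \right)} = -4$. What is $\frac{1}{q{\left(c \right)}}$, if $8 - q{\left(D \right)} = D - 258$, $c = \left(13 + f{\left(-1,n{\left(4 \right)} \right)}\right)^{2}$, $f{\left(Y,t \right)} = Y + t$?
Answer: $\frac{1}{202} \approx 0.0049505$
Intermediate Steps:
$c = 64$ ($c = \left(13 - 5\right)^{2} = 8^{2} = 64$)
$q{\left(D \right)} = 266 - D$ ($q{\left(D \right)} = 8 - \left(D - 258\right) = 8 - \left(-258 + D\right) = 266 - D$)
$\frac{1}{q{\left(c \right)}} = \frac{1}{266 - 64} = \frac{1}{202}$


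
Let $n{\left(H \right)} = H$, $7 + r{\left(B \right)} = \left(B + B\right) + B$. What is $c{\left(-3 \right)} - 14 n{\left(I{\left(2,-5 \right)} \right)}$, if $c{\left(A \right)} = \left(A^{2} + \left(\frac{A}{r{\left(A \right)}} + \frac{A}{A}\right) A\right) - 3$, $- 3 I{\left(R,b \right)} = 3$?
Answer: $\frac{263}{16} \approx 16.438$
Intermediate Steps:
$r{\left(B \right)} = -7 + 3 B$ ($r{\left(B \right)} = -7 + \left(\left(B + B\right) + B\right) = -7 + \left(2 B + B\right) = -7 + 3 B$)
$I{\left(R,b \right)} = -1$ ($I{\left(R,b \right)} = \left(- \frac{1}{3}\right) 3 = -1$)
$c{\left(A \right)} = -3 + A^{2} + A \left(1 + \frac{A}{-7 + 3 A}\right)$ ($c{\left(A \right)} = \left(A^{2} + \left(\frac{A}{-7 + 3 A} + \frac{A}{A}\right) A\right) - 3 = \left(A^{2} + \left(\frac{A}{-7 + 3 A} + 1\right) A\right) - 3 = \left(A^{2} + \left(1 + \frac{A}{-7 + 3 A}\right) A\right) - 3 = \left(A^{2} + A \left(1 + \frac{A}{-7 + 3 A}\right)\right) - 3 = -3 + A^{2} + A \left(1 + \frac{A}{-7 + 3 A}\right)$)
$c{\left(-3 \right)} - 14 n{\left(I{\left(2,-5 \right)} \right)} = \frac{\left(-3\right)^{2} + \left(-7 + 3 \left(-3\right)\right) \left(-3 - 3 + \left(-3\right)^{2}\right)}{-7 + 3 \left(-3\right)} - -14 = \frac{9 + \left(-7 - 9\right) \left(-3 - 3 + 9\right)}{-7 - 9} + 14 = \frac{9 - 48}{-16} + 14 = - \frac{9 - 48}{16} + 14 = \left(- \frac{1}{16}\right) \left(-39\right) + 14 = \frac{39}{16} + 14 = \frac{263}{16}$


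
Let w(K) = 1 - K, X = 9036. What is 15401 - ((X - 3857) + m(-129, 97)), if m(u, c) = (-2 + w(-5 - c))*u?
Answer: 23251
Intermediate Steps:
m(u, c) = u*(4 + c) (m(u, c) = (-2 + (1 - (-5 - c)))*u = (-2 + (1 + (5 + c)))*u = (-2 + (6 + c))*u = (4 + c)*u = u*(4 + c))
15401 - ((X - 3857) + m(-129, 97)) = 15401 - ((9036 - 3857) - 129*(4 + 97)) = 15401 - (5179 - 129*101) = 15401 - (5179 - 13029) = 15401 - 1*(-7850) = 15401 + 7850 = 23251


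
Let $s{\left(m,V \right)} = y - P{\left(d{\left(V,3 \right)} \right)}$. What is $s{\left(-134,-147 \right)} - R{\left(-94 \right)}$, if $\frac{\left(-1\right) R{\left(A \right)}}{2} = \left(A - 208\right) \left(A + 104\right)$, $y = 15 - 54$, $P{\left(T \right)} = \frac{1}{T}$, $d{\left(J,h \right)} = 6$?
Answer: $- \frac{36475}{6} \approx -6079.2$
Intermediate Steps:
$y = -39$
$R{\left(A \right)} = - 2 \left(-208 + A\right) \left(104 + A\right)$ ($R{\left(A \right)} = - 2 \left(A - 208\right) \left(A + 104\right) = - 2 \left(-208 + A\right) \left(104 + A\right)$)
$s{\left(m,V \right)} = - \frac{235}{6}$ ($s{\left(m,V \right)} = -39 - \frac{1}{6} = - \frac{235}{6}$)
$s{\left(-134,-147 \right)} - R{\left(-94 \right)} = - \frac{235}{6} - \left(43264 - 2 \left(-94\right)^{2} + 208 \left(-94\right)\right) = - \frac{235}{6} - \left(43264 - 17672 - 19552\right) = - \frac{235}{6} - 6040 = - \frac{36475}{6}$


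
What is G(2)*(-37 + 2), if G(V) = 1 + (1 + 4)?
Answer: -210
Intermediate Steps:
G(V) = 6 (G(V) = 1 + 5 = 6)
G(2)*(-37 + 2) = 6*(-37 + 2) = 6*(-35) = -210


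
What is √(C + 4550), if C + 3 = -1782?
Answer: √2765 ≈ 52.583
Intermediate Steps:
C = -1785 (C = -3 - 1782 = -1785)
√(C + 4550) = √(-1785 + 4550) = √2765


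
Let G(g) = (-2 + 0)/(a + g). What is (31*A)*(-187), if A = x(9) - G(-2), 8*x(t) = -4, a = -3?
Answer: 52173/10 ≈ 5217.3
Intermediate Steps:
G(g) = -2/(-3 + g) (G(g) = (-2 + 0)/(-3 + g) = -2/(-3 + g))
x(t) = -½ (x(t) = (⅛)*(-4) = -½)
A = -9/10 (A = -½ - (-2)/(-3 - 2) = -½ - (-2)/(-5) = -½ - (-2)*(-1)/5 = -½ - 1*⅖ = -½ - ⅖ = -9/10 ≈ -0.90000)
(31*A)*(-187) = (31*(-9/10))*(-187) = -279/10*(-187) = 52173/10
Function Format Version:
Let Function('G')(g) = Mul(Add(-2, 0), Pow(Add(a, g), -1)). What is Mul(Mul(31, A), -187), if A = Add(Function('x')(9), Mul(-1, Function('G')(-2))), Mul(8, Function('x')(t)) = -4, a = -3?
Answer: Rational(52173, 10) ≈ 5217.3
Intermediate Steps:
Function('G')(g) = Mul(-2, Pow(Add(-3, g), -1)) (Function('G')(g) = Mul(Add(-2, 0), Pow(Add(-3, g), -1)) = Mul(-2, Pow(Add(-3, g), -1)))
Function('x')(t) = Rational(-1, 2) (Function('x')(t) = Mul(Rational(1, 8), -4) = Rational(-1, 2))
A = Rational(-9, 10) (A = Add(Rational(-1, 2), Mul(-1, Mul(-2, Pow(Add(-3, -2), -1)))) = Add(Rational(-1, 2), Mul(-1, Mul(-2, Pow(-5, -1)))) = Add(Rational(-1, 2), Mul(-1, Mul(-2, Rational(-1, 5)))) = Add(Rational(-1, 2), Mul(-1, Rational(2, 5))) = Add(Rational(-1, 2), Rational(-2, 5)) = Rational(-9, 10) ≈ -0.90000)
Mul(Mul(31, A), -187) = Mul(Mul(31, Rational(-9, 10)), -187) = Mul(Rational(-279, 10), -187) = Rational(52173, 10)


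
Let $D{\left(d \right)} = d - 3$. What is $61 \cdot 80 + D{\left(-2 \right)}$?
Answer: $4875$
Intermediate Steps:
$D{\left(d \right)} = -3 + d$ ($D{\left(d \right)} = d - 3 = -3 + d$)
$61 \cdot 80 + D{\left(-2 \right)} = 61 \cdot 80 - 5 = 4880 - 5 = 4875$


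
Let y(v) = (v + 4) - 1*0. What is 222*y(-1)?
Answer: 666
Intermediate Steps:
y(v) = 4 + v (y(v) = (4 + v) + 0 = 4 + v)
222*y(-1) = 222*(4 - 1) = 222*3 = 666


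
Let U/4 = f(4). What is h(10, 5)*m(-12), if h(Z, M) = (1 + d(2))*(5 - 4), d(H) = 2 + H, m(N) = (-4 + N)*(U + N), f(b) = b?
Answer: -320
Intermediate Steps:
U = 16 (U = 4*4 = 16)
m(N) = (-4 + N)*(16 + N)
h(Z, M) = 5 (h(Z, M) = (1 + (2 + 2))*(5 - 4) = (1 + 4)*1 = 5*1 = 5)
h(10, 5)*m(-12) = 5*(-64 + (-12)**2 + 12*(-12)) = 5*(-64 + 144 - 144) = 5*(-64) = -320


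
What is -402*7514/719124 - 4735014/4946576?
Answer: -764451174061/148216729976 ≈ -5.1577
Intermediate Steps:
-402*7514/719124 - 4735014/4946576 = -3020628*1/719124 - 4735014*1/4946576 = -251719/59927 - 2367507/2473288 = -764451174061/148216729976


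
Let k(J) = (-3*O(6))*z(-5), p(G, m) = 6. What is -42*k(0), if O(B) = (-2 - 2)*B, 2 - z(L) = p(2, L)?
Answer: 12096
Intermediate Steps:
z(L) = -4 (z(L) = 2 - 1*6 = 2 - 6 = -4)
O(B) = -4*B
k(J) = -288 (k(J) = -(-12)*6*(-4) = -3*(-24)*(-4) = 72*(-4) = -288)
-42*k(0) = -42*(-288) = 12096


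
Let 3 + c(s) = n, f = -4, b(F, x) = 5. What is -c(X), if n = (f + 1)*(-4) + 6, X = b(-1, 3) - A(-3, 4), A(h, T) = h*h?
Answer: -15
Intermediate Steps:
A(h, T) = h²
X = -4 (X = 5 - 1*(-3)² = 5 - 1*9 = 5 - 9 = -4)
n = 18 (n = (-4 + 1)*(-4) + 6 = -3*(-4) + 6 = 12 + 6 = 18)
c(s) = 15 (c(s) = -3 + 18 = 15)
-c(X) = -1*15 = -15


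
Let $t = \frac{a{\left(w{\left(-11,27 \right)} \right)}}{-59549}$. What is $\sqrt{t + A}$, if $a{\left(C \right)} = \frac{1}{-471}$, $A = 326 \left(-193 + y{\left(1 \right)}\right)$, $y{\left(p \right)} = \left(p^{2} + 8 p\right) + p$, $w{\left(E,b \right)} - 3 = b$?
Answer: $\frac{13 i \sqrt{277697995612024071}}{28047579} \approx 244.25 i$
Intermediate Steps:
$w{\left(E,b \right)} = 3 + b$
$y{\left(p \right)} = p^{2} + 9 p$
$A = -59658$ ($A = 326 \left(-193 + 1 \left(9 + 1\right)\right) = 326 \left(-193 + 1 \cdot 10\right) = 326 \left(-193 + 10\right) = 326 \left(-183\right) = -59658$)
$a{\left(C \right)} = - \frac{1}{471}$
$t = \frac{1}{28047579}$ ($t = - \frac{1}{471 \left(-59549\right)} = \left(- \frac{1}{471}\right) \left(- \frac{1}{59549}\right) = \frac{1}{28047579} \approx 3.5654 \cdot 10^{-8}$)
$\sqrt{t + A} = \sqrt{\frac{1}{28047579} - 59658} = \sqrt{- \frac{1673262467981}{28047579}} = \frac{13 i \sqrt{277697995612024071}}{28047579}$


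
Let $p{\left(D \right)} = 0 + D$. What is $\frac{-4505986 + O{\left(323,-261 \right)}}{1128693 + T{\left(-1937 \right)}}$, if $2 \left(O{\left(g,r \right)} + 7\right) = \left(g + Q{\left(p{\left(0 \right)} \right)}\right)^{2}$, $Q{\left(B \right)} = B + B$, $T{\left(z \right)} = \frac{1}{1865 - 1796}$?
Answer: $- \frac{614628333}{155759636} \approx -3.946$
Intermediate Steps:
$T{\left(z \right)} = \frac{1}{69}$
$p{\left(D \right)} = D$
$Q{\left(B \right)} = 2 B$
$O{\left(g,r \right)} = -7 + \frac{g^{2}}{2}$ ($O{\left(g,r \right)} = -7 + \frac{\left(g + 2 \cdot 0\right)^{2}}{2} = -7 + \frac{\left(g + 0\right)^{2}}{2} = -7 + \frac{g^{2}}{2}$)
$\frac{-4505986 + O{\left(323,-261 \right)}}{1128693 + T{\left(-1937 \right)}} = \frac{-4505986 - \left(7 - \frac{323^{2}}{2}\right)}{1128693 + \frac{1}{69}} = \frac{-4505986 + \left(-7 + \frac{1}{2} \cdot 104329\right)}{\frac{77879818}{69}} = \left(-4505986 + \left(-7 + \frac{104329}{2}\right)\right) \frac{69}{77879818} = \left(-4505986 + \frac{104315}{2}\right) \frac{69}{77879818} = \left(- \frac{8907657}{2}\right) \frac{69}{77879818} = - \frac{614628333}{155759636}$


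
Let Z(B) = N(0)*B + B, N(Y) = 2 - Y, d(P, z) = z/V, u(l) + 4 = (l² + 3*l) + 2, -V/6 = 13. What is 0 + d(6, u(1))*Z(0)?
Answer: 0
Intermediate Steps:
V = -78 (V = -6*13 = -78)
u(l) = -2 + l² + 3*l (u(l) = -4 + ((l² + 3*l) + 2) = -4 + (2 + l² + 3*l) = -2 + l² + 3*l)
d(P, z) = -z/78 (d(P, z) = z/(-78) = z*(-1/78) = -z/78)
Z(B) = 3*B (Z(B) = (2 - 1*0)*B + B = (2 + 0)*B + B = 2*B + B = 3*B)
0 + d(6, u(1))*Z(0) = 0 + (-(-2 + 1² + 3*1)/78)*(3*0) = 0 - (-2 + 1 + 3)/78*0 = 0 - 1/78*2*0 = 0 - 1/39*0 = 0 + 0 = 0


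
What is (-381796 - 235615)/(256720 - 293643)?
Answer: 617411/36923 ≈ 16.722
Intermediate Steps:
(-381796 - 235615)/(256720 - 293643) = -617411/(-36923) = -617411*(-1/36923) = 617411/36923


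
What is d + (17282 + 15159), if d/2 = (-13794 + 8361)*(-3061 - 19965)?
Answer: 250232957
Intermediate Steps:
d = 250200516 (d = 2*((-13794 + 8361)*(-3061 - 19965)) = 2*(-5433*(-23026)) = 2*125100258 = 250200516)
d + (17282 + 15159) = 250200516 + (17282 + 15159) = 250200516 + 32441 = 250232957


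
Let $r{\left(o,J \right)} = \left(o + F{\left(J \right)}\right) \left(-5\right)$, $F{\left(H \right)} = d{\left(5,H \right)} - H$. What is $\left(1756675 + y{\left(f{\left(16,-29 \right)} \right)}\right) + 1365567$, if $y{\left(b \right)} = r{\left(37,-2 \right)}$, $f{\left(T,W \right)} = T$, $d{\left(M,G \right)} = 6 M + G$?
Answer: $3121907$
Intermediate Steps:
$d{\left(M,G \right)} = G + 6 M$
$F{\left(H \right)} = 30$ ($F{\left(H \right)} = \left(H + 6 \cdot 5\right) - H = \left(H + 30\right) - H = \left(30 + H\right) - H = 30$)
$r{\left(o,J \right)} = -150 - 5 o$ ($r{\left(o,J \right)} = \left(o + 30\right) \left(-5\right) = \left(30 + o\right) \left(-5\right) = -150 - 5 o$)
$y{\left(b \right)} = -335$ ($y{\left(b \right)} = -150 - 185 = -335$)
$\left(1756675 + y{\left(f{\left(16,-29 \right)} \right)}\right) + 1365567 = \left(1756675 - 335\right) + 1365567 = 1756340 + 1365567 = 3121907$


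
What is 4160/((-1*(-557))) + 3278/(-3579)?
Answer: 13062794/1993503 ≈ 6.5527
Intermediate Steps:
4160/((-1*(-557))) + 3278/(-3579) = 4160/557 + 3278*(-1/3579) = 4160*(1/557) - 3278/3579 = 4160/557 - 3278/3579 = 13062794/1993503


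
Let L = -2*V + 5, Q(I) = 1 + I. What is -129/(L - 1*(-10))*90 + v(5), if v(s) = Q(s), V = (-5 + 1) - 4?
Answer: -11424/31 ≈ -368.52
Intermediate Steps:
V = -8 (V = -4 - 4 = -8)
v(s) = 1 + s
L = 21 (L = -2*(-8) + 5 = 16 + 5 = 21)
-129/(L - 1*(-10))*90 + v(5) = -129/(21 - 1*(-10))*90 + (1 + 5) = -129/(21 + 10)*90 + 6 = -129/31*90 + 6 = -11610/31 + 6 = -11424/31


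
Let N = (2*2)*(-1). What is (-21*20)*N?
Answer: 1680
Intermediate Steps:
N = -4 (N = 4*(-1) = -4)
(-21*20)*N = -21*20*(-4) = -420*(-4) = 1680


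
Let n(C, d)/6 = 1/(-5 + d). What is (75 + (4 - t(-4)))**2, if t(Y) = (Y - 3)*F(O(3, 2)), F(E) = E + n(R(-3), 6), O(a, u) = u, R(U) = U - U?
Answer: 18225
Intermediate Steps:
R(U) = 0
n(C, d) = 6/(-5 + d)
F(E) = 6 + E (F(E) = E + 6/(-5 + 6) = E + 6/1 = E + 6*1 = E + 6 = 6 + E)
t(Y) = -24 + 8*Y (t(Y) = (Y - 3)*(6 + 2) = (-3 + Y)*8 = -24 + 8*Y)
(75 + (4 - t(-4)))**2 = (75 + (4 - (-24 + 8*(-4))))**2 = (75 + (4 - (-24 - 32)))**2 = (75 + (4 - 1*(-56)))**2 = (75 + (4 + 56))**2 = (75 + 60)**2 = 135**2 = 18225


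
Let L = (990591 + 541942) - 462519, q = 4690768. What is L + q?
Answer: 5760782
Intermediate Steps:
L = 1070014 (L = 1532533 - 462519 = 1070014)
L + q = 1070014 + 4690768 = 5760782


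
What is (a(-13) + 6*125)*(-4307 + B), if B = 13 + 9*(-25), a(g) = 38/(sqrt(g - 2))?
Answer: -3389250 + 171722*I*sqrt(15)/15 ≈ -3.3892e+6 + 44338.0*I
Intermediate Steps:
a(g) = 38/sqrt(-2 + g) (a(g) = 38/(sqrt(-2 + g)) = 38/sqrt(-2 + g))
B = -212 (B = 13 - 225 = -212)
(a(-13) + 6*125)*(-4307 + B) = (38/sqrt(-2 - 13) + 6*125)*(-4307 - 212) = (38/sqrt(-15) + 750)*(-4519) = (38*(-I*sqrt(15)/15) + 750)*(-4519) = (-38*I*sqrt(15)/15 + 750)*(-4519) = (750 - 38*I*sqrt(15)/15)*(-4519) = -3389250 + 171722*I*sqrt(15)/15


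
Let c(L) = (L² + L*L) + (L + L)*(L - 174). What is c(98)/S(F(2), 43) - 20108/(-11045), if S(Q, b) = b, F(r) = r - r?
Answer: 48490684/474935 ≈ 102.10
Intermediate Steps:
F(r) = 0
c(L) = 2*L² + 2*L*(-174 + L) (c(L) = (L² + L²) + (2*L)*(-174 + L) = 2*L² + 2*L*(-174 + L))
c(98)/S(F(2), 43) - 20108/(-11045) = (4*98*(-87 + 98))/43 - 20108/(-11045) = (4*98*11)*(1/43) - 20108*(-1/11045) = 4312*(1/43) + 20108/11045 = 4312/43 + 20108/11045 = 48490684/474935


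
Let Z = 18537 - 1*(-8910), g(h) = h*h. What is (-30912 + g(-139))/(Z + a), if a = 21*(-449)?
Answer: -11591/18018 ≈ -0.64330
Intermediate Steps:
g(h) = h**2
Z = 27447 (Z = 18537 + 8910 = 27447)
a = -9429
(-30912 + g(-139))/(Z + a) = (-30912 + (-139)**2)/(27447 - 9429) = (-30912 + 19321)/18018 = -11591*1/18018 = -11591/18018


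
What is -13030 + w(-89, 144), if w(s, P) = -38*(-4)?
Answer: -12878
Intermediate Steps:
w(s, P) = 152
-13030 + w(-89, 144) = -13030 + 152 = -12878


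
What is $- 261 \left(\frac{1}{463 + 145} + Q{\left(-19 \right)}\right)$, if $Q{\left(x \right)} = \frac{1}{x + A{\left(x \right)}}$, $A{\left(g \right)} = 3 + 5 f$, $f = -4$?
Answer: $\frac{4147}{608} \approx 6.8207$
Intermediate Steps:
$A{\left(g \right)} = -17$ ($A{\left(g \right)} = 3 + 5 \left(-4\right) = 3 - 20 = -17$)
$Q{\left(x \right)} = \frac{1}{-17 + x}$ ($Q{\left(x \right)} = \frac{1}{x - 17} = \frac{1}{-17 + x}$)
$- 261 \left(\frac{1}{463 + 145} + Q{\left(-19 \right)}\right) = - 261 \left(\frac{1}{463 + 145} + \frac{1}{-17 - 19}\right) = - 261 \left(\frac{1}{608} + \frac{1}{-36}\right) = - 261 \left(\frac{1}{608} - \frac{1}{36}\right) = \left(-261\right) \left(- \frac{143}{5472}\right) = \frac{4147}{608}$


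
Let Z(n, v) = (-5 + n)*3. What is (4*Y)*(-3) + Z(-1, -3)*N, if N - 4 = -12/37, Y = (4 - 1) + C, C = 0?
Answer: -3780/37 ≈ -102.16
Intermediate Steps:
Y = 3 (Y = (4 - 1) + 0 = 3 + 0 = 3)
Z(n, v) = -15 + 3*n
N = 136/37 (N = 4 - 12/37 = 136/37 ≈ 3.6757)
(4*Y)*(-3) + Z(-1, -3)*N = (4*3)*(-3) + (-15 + 3*(-1))*(136/37) = 12*(-3) + (-15 - 3)*(136/37) = -36 - 18*136/37 = -36 - 2448/37 = -3780/37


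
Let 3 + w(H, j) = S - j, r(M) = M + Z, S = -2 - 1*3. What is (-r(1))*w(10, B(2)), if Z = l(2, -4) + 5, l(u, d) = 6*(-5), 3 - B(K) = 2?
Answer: -216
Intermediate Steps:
B(K) = 1 (B(K) = 3 - 1*2 = 3 - 2 = 1)
l(u, d) = -30
S = -5 (S = -2 - 3 = -5)
Z = -25 (Z = -30 + 5 = -25)
r(M) = -25 + M (r(M) = M - 25 = -25 + M)
w(H, j) = -8 - j (w(H, j) = -3 + (-5 - j) = -8 - j)
(-r(1))*w(10, B(2)) = (-(-25 + 1))*(-8 - 1*1) = (-1*(-24))*(-8 - 1) = 24*(-9) = -216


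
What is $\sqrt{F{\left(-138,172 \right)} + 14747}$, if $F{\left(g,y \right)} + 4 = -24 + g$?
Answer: $\sqrt{14581} \approx 120.75$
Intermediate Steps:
$F{\left(g,y \right)} = -28 + g$ ($F{\left(g,y \right)} = -4 + \left(-24 + g\right) = -28 + g$)
$\sqrt{F{\left(-138,172 \right)} + 14747} = \sqrt{\left(-28 - 138\right) + 14747} = \sqrt{-166 + 14747} = \sqrt{14581}$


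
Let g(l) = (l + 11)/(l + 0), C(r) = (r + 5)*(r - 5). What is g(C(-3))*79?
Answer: 395/16 ≈ 24.688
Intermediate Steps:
C(r) = (-5 + r)*(5 + r) (C(r) = (5 + r)*(-5 + r) = (-5 + r)*(5 + r))
g(l) = (11 + l)/l
g(C(-3))*79 = ((11 + (-25 + (-3)²))/(-25 + (-3)²))*79 = ((11 + (-25 + 9))/(-25 + 9))*79 = ((11 - 16)/(-16))*79 = -1/16*(-5)*79 = (5/16)*79 = 395/16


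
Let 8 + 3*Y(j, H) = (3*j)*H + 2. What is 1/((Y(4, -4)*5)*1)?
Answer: -1/90 ≈ -0.011111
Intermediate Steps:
Y(j, H) = -2 + H*j (Y(j, H) = -8/3 + ((3*j)*H + 2)/3 = -8/3 + (3*H*j + 2)/3 = -8/3 + (2 + 3*H*j)/3 = -8/3 + (⅔ + H*j) = -2 + H*j)
1/((Y(4, -4)*5)*1) = 1/(((-2 - 4*4)*5)*1) = 1/(((-2 - 16)*5)*1) = 1/(-18*5*1) = 1/(-90*1) = 1/(-90) = -1/90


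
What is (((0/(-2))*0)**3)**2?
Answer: 0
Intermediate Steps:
(((0/(-2))*0)**3)**2 = (((0*(-1/2))*0)**3)**2 = ((0*0)**3)**2 = (0**3)**2 = 0**2 = 0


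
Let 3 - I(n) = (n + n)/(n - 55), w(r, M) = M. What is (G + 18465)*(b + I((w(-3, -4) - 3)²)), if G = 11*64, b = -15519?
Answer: -891339331/3 ≈ -2.9711e+8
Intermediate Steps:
I(n) = 3 - 2*n/(-55 + n) (I(n) = 3 - (n + n)/(n - 55) = 3 - 2*n/(-55 + n))
G = 704
(G + 18465)*(b + I((w(-3, -4) - 3)²)) = (704 + 18465)*(-15519 + (-165 + (-4 - 3)²)/(-55 + (-4 - 3)²)) = 19169*(-15519 + (-165 + (-7)²)/(-55 + (-7)²)) = 19169*(-15519 + (-165 + 49)/(-55 + 49)) = 19169*(-15519 - 116/(-6)) = 19169*(-15519 - ⅙*(-116)) = 19169*(-15519 + 58/3) = 19169*(-46499/3) = -891339331/3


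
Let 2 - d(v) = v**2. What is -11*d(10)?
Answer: 1078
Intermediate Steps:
d(v) = 2 - v**2
-11*d(10) = -11*(2 - 1*10**2) = -11*(2 - 1*100) = -11*(2 - 100) = -11*(-98) = 1078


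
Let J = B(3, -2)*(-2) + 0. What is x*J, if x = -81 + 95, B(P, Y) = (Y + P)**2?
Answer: -28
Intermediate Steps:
B(P, Y) = (P + Y)**2
x = 14
J = -2 (J = (3 - 2)**2*(-2) + 0 = 1**2*(-2) + 0 = 1*(-2) + 0 = -2 + 0 = -2)
x*J = 14*(-2) = -28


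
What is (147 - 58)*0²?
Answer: 0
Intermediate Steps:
(147 - 58)*0² = 89*0 = 0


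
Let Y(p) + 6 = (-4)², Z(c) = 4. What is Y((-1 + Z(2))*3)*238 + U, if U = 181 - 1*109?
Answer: 2452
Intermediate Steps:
U = 72 (U = 181 - 109 = 72)
Y(p) = 10 (Y(p) = -6 + (-4)² = -6 + 16 = 10)
Y((-1 + Z(2))*3)*238 + U = 10*238 + 72 = 2380 + 72 = 2452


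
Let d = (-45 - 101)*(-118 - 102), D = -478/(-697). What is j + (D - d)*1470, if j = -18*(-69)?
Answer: -32908262466/697 ≈ -4.7214e+7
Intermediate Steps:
D = 478/697 (D = -478*(-1/697) = 478/697 ≈ 0.68580)
j = 1242
d = 32120 (d = -146*(-220) = 32120)
j + (D - d)*1470 = 1242 + (478/697 - 1*32120)*1470 = 1242 + (478/697 - 32120)*1470 = 1242 - 22387162/697*1470 = 1242 - 32909128140/697 = -32908262466/697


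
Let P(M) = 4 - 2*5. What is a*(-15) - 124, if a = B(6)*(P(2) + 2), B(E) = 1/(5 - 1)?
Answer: -109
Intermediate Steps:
B(E) = ¼ (B(E) = 1/4 = ¼)
P(M) = -6 (P(M) = 4 - 10 = -6)
a = -1 (a = (-6 + 2)/4 = (¼)*(-4) = -1)
a*(-15) - 124 = -1*(-15) - 124 = 15 - 124 = -109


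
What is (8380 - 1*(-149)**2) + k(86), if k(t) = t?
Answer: -13735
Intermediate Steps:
(8380 - 1*(-149)**2) + k(86) = (8380 - 1*(-149)**2) + 86 = (8380 - 1*22201) + 86 = (8380 - 22201) + 86 = -13821 + 86 = -13735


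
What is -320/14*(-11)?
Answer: 1760/7 ≈ 251.43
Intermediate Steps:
-320/14*(-11) = -20*8/7*(-11) = -160/7*(-11) = 1760/7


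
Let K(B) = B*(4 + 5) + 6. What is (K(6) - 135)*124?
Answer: -9300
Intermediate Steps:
K(B) = 6 + 9*B (K(B) = B*9 + 6 = 9*B + 6 = 6 + 9*B)
(K(6) - 135)*124 = ((6 + 9*6) - 135)*124 = ((6 + 54) - 135)*124 = (60 - 135)*124 = -75*124 = -9300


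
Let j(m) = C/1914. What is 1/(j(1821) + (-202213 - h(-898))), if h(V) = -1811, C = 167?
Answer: -1914/383569261 ≈ -4.9900e-6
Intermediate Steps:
j(m) = 167/1914
1/(j(1821) + (-202213 - h(-898))) = 1/(167/1914 + (-202213 - 1*(-1811))) = 1/(167/1914 + (-202213 + 1811)) = 1/(167/1914 - 200402) = 1/(-383569261/1914) = -1914/383569261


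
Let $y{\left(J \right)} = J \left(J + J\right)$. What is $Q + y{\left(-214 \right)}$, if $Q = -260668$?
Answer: $-169076$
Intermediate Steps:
$y{\left(J \right)} = 2 J^{2}$ ($y{\left(J \right)} = J 2 J = 2 J^{2}$)
$Q + y{\left(-214 \right)} = -260668 + 2 \left(-214\right)^{2} = -260668 + 2 \cdot 45796 = -260668 + 91592 = -169076$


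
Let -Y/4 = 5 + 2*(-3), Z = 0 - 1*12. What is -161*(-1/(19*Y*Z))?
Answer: -161/912 ≈ -0.17654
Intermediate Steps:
Z = -12 (Z = 0 - 12 = -12)
Y = 4 (Y = -4*(5 + 2*(-3)) = -4*(5 - 6) = -4*(-1) = 4)
-161*(-1/(19*Y*Z)) = -161/(-19*(-12)*4) = -161/(228*4) = -161/912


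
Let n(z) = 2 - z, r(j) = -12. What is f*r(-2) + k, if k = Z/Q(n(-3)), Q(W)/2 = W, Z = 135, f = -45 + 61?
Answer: -357/2 ≈ -178.50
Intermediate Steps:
f = 16
Q(W) = 2*W
k = 27/2 (k = 135/((2*(2 - 1*(-3)))) = 135/((2*(2 + 3))) = 135/((2*5)) = 135/10 = 135*(⅒) = 27/2 ≈ 13.500)
f*r(-2) + k = 16*(-12) + 27/2 = -192 + 27/2 = -357/2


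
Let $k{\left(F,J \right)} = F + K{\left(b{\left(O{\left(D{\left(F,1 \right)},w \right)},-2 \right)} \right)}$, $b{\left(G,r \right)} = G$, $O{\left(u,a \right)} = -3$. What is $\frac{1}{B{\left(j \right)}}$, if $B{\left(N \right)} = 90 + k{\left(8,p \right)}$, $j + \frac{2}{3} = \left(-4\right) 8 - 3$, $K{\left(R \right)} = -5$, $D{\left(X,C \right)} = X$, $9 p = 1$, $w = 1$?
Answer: $\frac{1}{93} \approx 0.010753$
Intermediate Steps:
$p = \frac{1}{9}$ ($p = \frac{1}{9} \cdot 1 = \frac{1}{9} \approx 0.11111$)
$j = - \frac{107}{3}$ ($j = - \frac{2}{3} - 35 = - \frac{107}{3} \approx -35.667$)
$k{\left(F,J \right)} = -5 + F$ ($k{\left(F,J \right)} = F - 5 = -5 + F$)
$B{\left(N \right)} = 93$ ($B{\left(N \right)} = 90 + \left(-5 + 8\right) = 90 + 3 = 93$)
$\frac{1}{B{\left(j \right)}} = \frac{1}{93}$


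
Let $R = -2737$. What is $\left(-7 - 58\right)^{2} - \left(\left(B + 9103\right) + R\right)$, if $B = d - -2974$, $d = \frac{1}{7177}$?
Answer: $- \frac{36710356}{7177} \approx -5115.0$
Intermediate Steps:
$d = \frac{1}{7177} \approx 0.00013933$
$B = \frac{21344399}{7177}$ ($B = \frac{1}{7177} - -2974 = \frac{1}{7177} + 2974 = \frac{21344399}{7177} \approx 2974.0$)
$\left(-7 - 58\right)^{2} - \left(\left(B + 9103\right) + R\right) = \left(-7 - 58\right)^{2} - \left(\left(\frac{21344399}{7177} + 9103\right) - 2737\right) = \left(-65\right)^{2} - \left(\frac{86676630}{7177} - 2737\right) = 4225 - \frac{67033181}{7177} = - \frac{36710356}{7177}$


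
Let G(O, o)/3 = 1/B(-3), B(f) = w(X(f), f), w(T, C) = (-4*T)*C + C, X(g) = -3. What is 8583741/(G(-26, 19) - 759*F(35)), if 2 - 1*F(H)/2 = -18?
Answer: -111588633/394681 ≈ -282.73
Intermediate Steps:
F(H) = 40 (F(H) = 4 - 2*(-18) = 4 + 36 = 40)
w(T, C) = C - 4*C*T (w(T, C) = -4*C*T + C = C - 4*C*T)
B(f) = 13*f (B(f) = f*(1 - 4*(-3)) = f*(1 + 12) = f*13 = 13*f)
G(O, o) = -1/13 (G(O, o) = 3/((13*(-3))) = 3/(-39) = 3*(-1/39) = -1/13)
8583741/(G(-26, 19) - 759*F(35)) = 8583741/(-1/13 - 759*40) = 8583741/(-1/13 - 30360) = 8583741/(-394681/13) = 8583741*(-13/394681) = -111588633/394681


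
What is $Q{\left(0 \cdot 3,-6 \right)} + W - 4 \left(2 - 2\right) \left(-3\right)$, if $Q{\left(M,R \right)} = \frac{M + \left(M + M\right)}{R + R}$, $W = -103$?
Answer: $0$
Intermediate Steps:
$Q{\left(M,R \right)} = \frac{3 M}{2 R}$ ($Q{\left(M,R \right)} = \frac{M + 2 M}{2 R} = 3 M \frac{1}{2 R} = \frac{3 M}{2 R}$)
$Q{\left(0 \cdot 3,-6 \right)} + W - 4 \left(2 - 2\right) \left(-3\right) = \frac{3 \cdot 0 \cdot 3}{2 \left(-6\right)} - 103 - 4 \left(2 - 2\right) \left(-3\right) = \frac{3}{2} \cdot 0 \left(- \frac{1}{6}\right) - 103 \left(-4\right) 0 \left(-3\right) = 0 - 103 \cdot 0 \left(-3\right) = 0 - 0 = 0 + 0 = 0$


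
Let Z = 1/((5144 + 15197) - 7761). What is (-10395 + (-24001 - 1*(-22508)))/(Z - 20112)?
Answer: 149551040/253008959 ≈ 0.59109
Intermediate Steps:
Z = 1/12580 (Z = 1/(20341 - 7761) = 1/12580 ≈ 7.9491e-5)
(-10395 + (-24001 - 1*(-22508)))/(Z - 20112) = (-10395 + (-24001 - 1*(-22508)))/(1/12580 - 20112) = (-10395 + (-24001 + 22508))/(-253008959/12580) = (-10395 - 1493)*(-12580/253008959) = -11888*(-12580/253008959) = 149551040/253008959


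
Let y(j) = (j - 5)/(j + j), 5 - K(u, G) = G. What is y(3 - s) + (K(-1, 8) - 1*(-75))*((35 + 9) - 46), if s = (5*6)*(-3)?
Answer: -13348/93 ≈ -143.53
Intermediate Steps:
K(u, G) = 5 - G
s = -90 (s = 30*(-3) = -90)
y(j) = (-5 + j)/(2*j) (y(j) = (-5 + j)/((2*j)) = (-5 + j)*(1/(2*j)) = (-5 + j)/(2*j))
y(3 - s) + (K(-1, 8) - 1*(-75))*((35 + 9) - 46) = (-5 + (3 - 1*(-90)))/(2*(3 - 1*(-90))) + ((5 - 1*8) - 1*(-75))*((35 + 9) - 46) = (-5 + (3 + 90))/(2*(3 + 90)) + ((5 - 8) + 75)*(44 - 46) = (1/2)*(-5 + 93)/93 + (-3 + 75)*(-2) = (1/2)*(1/93)*88 + 72*(-2) = 44/93 - 144 = -13348/93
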